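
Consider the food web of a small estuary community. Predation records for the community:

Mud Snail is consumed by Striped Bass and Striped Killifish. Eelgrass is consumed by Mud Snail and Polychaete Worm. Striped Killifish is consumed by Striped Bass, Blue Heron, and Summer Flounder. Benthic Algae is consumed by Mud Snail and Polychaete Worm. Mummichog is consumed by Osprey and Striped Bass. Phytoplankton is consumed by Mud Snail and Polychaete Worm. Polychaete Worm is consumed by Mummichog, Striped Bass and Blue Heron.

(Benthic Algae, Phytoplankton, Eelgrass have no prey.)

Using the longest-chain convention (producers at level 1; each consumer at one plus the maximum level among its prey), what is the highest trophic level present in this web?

4

Producers (level 1): Benthic Algae, Phytoplankton, Eelgrass.
Benthic Algae → Mud Snail → Striped Killifish → Blue Heron gives Blue Heron level 4.
No species has a prey at level 4, so no species reaches level 5.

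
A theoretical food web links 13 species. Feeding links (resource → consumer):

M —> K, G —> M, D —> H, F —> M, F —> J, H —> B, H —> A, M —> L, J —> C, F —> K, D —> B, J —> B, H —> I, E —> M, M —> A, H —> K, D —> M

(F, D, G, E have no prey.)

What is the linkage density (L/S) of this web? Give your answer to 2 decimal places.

L/S = 1.31

There are L = 17 links among S = 13 species.
L/S = 17/13 = 1.3077 ≈ 1.31.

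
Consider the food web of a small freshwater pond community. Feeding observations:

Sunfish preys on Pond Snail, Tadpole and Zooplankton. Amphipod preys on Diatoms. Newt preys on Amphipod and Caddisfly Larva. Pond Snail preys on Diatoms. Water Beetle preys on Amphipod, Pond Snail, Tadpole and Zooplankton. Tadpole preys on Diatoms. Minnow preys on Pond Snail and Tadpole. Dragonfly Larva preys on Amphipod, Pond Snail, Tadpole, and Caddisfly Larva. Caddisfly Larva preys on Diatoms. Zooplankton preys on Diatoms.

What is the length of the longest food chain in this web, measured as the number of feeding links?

2 links

One longest chain: Diatoms → Amphipod → Newt.
It has 3 species and 2 links.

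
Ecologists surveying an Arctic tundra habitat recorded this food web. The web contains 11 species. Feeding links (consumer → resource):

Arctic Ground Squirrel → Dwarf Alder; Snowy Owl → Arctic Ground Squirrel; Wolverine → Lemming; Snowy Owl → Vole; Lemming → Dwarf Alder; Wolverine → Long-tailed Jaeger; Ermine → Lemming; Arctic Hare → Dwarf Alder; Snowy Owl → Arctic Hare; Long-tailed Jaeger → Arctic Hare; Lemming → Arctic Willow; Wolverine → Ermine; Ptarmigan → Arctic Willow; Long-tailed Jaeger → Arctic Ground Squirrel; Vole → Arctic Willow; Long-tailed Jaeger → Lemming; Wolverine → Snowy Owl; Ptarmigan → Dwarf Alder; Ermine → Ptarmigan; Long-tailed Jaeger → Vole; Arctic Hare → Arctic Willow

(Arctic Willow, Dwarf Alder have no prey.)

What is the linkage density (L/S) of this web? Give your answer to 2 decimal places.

There are L = 21 links among S = 11 species.
L/S = 21/11 = 1.9091 ≈ 1.91.

L/S = 1.91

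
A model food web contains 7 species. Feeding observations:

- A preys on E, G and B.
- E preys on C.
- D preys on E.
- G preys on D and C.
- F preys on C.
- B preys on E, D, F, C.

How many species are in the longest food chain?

One longest chain: C → E → D → G → A.
It has 5 species and 4 links.

5 species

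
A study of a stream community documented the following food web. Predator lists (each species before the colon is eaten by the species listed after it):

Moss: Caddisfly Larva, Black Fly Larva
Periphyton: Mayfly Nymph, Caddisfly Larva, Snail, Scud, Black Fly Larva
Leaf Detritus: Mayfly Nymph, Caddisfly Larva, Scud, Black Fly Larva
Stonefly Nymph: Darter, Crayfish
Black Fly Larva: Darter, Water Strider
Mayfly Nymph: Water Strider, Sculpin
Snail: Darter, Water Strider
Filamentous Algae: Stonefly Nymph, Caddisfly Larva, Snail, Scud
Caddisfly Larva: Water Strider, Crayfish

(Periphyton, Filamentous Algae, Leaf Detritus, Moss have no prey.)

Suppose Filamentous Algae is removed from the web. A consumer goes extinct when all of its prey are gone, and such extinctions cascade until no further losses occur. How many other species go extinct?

1

Remove Filamentous Algae.
Round 1: Stonefly Nymph (all prey gone) → extinct.
No further losses. Total secondary extinctions: 1.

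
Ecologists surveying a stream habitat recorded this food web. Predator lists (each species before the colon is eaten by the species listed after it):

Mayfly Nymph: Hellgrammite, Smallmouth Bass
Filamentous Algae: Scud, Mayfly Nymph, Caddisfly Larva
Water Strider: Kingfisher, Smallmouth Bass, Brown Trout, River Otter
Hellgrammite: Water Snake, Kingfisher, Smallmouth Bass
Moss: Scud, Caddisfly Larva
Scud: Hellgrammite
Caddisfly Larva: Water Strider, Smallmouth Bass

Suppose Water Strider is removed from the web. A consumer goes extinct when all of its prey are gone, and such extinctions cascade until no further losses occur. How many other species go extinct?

Remove Water Strider.
Round 1: Brown Trout (all prey gone), River Otter (all prey gone) → extinct.
No further losses. Total secondary extinctions: 2.

2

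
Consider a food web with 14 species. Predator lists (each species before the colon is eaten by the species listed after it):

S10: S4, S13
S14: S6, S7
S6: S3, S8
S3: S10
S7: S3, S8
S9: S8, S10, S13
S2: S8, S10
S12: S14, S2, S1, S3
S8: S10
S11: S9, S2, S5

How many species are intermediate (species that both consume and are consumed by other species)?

8

Intermediate species (has both prey and predators): S14, S9, S2, S6, S7, S3, S8, S10.
Count: 8.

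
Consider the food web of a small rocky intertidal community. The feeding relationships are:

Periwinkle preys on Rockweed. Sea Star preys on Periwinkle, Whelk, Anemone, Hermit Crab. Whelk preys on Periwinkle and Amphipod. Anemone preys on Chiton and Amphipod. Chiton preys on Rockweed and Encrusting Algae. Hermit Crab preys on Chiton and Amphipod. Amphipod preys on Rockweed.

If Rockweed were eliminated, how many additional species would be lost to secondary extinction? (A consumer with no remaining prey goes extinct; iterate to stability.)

3

Remove Rockweed.
Round 1: Periwinkle (all prey gone), Amphipod (all prey gone) → extinct.
Round 2: Whelk (all prey gone) → extinct.
No further losses. Total secondary extinctions: 3.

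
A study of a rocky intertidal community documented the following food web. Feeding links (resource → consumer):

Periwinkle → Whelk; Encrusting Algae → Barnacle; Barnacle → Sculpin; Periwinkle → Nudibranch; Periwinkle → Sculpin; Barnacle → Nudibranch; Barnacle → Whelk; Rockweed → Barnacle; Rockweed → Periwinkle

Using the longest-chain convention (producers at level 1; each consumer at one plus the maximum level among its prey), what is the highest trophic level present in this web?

Producers (level 1): Encrusting Algae, Rockweed.
Rockweed → Periwinkle → Sculpin gives Sculpin level 3.
No species has a prey at level 3, so no species reaches level 4.

3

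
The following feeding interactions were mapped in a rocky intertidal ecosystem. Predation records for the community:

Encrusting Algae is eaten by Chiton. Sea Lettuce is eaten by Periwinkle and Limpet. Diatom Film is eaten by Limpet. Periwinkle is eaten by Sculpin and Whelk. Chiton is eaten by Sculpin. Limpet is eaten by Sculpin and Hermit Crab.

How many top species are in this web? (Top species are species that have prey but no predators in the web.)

Top species (has prey, but nothing eats it): Hermit Crab, Sculpin, Whelk.
Count: 3.

3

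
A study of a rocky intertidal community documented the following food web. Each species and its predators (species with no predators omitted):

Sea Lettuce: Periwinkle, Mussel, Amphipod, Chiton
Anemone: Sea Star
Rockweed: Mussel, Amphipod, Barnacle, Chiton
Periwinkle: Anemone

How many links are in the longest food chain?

One longest chain: Sea Lettuce → Periwinkle → Anemone → Sea Star.
It has 4 species and 3 links.

3 links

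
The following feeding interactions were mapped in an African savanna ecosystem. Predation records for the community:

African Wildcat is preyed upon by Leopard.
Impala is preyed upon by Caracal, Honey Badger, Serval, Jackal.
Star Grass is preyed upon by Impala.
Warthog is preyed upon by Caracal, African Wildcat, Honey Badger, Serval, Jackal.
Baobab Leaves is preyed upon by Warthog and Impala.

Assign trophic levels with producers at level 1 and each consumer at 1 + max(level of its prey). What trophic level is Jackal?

Baobab Leaves is a producer → level 1.
Warthog eats Baobab Leaves → level 2.
Jackal eats Warthog (level 2); other prey at levels: Impala 2 → level 3.

Trophic level 3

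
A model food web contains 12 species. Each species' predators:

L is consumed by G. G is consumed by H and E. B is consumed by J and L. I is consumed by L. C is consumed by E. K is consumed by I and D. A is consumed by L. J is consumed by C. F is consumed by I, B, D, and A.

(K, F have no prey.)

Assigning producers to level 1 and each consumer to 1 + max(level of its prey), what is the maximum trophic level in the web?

5

Producers (level 1): K, F.
F → A → L → G → H gives H level 5.
No species has a prey at level 5, so no species reaches level 6.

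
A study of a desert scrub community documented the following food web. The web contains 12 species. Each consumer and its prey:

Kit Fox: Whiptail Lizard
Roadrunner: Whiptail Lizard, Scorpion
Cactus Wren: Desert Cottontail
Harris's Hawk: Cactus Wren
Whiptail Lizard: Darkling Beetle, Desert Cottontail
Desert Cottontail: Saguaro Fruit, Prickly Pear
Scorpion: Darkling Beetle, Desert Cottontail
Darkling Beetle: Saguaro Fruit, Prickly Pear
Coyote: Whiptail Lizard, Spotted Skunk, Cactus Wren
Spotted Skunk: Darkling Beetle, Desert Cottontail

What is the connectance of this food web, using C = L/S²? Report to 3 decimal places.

C = 0.125

The web has S = 12 species and L = 18 feeding links.
C = L / S² = 18 / 144 = 0.1250 ≈ 0.125.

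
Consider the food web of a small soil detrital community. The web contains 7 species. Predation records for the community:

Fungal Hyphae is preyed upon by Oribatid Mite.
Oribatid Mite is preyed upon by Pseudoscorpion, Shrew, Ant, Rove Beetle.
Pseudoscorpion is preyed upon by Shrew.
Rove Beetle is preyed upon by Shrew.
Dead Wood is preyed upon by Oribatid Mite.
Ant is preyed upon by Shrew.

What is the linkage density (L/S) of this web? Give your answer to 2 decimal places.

L/S = 1.29

There are L = 9 links among S = 7 species.
L/S = 9/7 = 1.2857 ≈ 1.29.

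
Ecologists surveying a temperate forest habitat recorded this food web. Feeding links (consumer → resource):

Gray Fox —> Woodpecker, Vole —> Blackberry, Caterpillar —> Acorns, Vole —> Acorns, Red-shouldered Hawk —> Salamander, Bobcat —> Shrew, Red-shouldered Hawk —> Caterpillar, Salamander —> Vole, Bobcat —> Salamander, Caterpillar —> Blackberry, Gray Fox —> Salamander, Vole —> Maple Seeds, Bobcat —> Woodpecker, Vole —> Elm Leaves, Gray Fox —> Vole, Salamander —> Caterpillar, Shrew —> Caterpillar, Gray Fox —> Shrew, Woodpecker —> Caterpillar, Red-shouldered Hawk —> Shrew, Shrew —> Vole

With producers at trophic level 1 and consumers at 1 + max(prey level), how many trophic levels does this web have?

Producers (level 1): Elm Leaves, Maple Seeds, Blackberry, Acorns.
Blackberry → Caterpillar → Woodpecker → Bobcat gives Bobcat level 4.
No species has a prey at level 4, so no species reaches level 5.

4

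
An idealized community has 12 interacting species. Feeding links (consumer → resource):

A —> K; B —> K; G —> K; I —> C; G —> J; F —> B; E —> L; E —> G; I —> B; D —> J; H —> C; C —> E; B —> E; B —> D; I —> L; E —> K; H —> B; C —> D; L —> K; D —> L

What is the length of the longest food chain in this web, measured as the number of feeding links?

4 links

One longest chain: K → L → D → B → H.
It has 5 species and 4 links.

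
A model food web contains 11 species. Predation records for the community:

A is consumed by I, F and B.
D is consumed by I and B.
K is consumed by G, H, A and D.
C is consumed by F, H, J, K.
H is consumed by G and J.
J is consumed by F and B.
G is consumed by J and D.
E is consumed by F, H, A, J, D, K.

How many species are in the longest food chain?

6 species

One longest chain: C → K → H → G → D → B.
It has 6 species and 5 links.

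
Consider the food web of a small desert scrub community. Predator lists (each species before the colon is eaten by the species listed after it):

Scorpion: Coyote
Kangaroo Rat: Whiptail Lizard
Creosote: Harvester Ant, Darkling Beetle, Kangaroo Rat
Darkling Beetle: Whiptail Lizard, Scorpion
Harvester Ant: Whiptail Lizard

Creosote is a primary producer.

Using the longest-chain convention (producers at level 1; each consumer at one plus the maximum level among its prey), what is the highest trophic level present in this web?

4

Producers (level 1): Creosote.
Creosote → Darkling Beetle → Scorpion → Coyote gives Coyote level 4.
No species has a prey at level 4, so no species reaches level 5.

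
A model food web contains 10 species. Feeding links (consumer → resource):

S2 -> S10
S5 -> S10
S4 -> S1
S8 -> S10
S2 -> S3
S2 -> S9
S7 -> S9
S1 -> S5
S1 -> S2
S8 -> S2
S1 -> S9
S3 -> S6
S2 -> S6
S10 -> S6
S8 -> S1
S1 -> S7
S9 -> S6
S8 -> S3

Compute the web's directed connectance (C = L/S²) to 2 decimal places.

The web has S = 10 species and L = 18 feeding links.
C = L / S² = 18 / 100 = 0.1800 ≈ 0.18.

C = 0.18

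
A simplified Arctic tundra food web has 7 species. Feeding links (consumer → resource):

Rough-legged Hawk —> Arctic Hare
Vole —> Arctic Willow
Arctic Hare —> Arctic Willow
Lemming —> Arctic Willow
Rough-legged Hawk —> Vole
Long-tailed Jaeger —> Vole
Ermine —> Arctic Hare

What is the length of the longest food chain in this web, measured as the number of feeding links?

2 links

One longest chain: Arctic Willow → Arctic Hare → Ermine.
It has 3 species and 2 links.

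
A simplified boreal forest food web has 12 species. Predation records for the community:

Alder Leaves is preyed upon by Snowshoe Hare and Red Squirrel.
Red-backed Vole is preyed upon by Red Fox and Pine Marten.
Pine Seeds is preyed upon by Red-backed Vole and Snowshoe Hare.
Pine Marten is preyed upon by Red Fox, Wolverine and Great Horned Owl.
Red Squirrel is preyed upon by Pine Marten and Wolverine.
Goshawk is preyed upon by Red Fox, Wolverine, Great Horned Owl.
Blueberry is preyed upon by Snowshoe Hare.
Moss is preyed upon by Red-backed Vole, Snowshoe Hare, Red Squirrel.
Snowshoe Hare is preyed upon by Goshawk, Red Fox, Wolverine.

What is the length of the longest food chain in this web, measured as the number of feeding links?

3 links

One longest chain: Moss → Red Squirrel → Pine Marten → Wolverine.
It has 4 species and 3 links.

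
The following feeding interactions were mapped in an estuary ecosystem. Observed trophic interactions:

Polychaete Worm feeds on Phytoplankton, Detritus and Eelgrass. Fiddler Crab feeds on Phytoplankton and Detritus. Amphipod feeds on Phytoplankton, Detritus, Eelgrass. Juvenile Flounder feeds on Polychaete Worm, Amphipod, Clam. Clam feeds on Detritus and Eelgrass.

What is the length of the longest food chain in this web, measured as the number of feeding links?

One longest chain: Phytoplankton → Amphipod → Juvenile Flounder.
It has 3 species and 2 links.

2 links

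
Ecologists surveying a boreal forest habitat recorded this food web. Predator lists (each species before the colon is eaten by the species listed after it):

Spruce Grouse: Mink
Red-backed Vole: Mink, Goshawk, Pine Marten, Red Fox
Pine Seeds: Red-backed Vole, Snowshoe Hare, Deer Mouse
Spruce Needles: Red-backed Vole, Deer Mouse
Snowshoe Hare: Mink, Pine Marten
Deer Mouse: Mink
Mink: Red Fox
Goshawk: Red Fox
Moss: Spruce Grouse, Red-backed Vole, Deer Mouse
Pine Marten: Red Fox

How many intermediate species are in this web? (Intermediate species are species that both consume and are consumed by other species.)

7

Intermediate species (has both prey and predators): Spruce Grouse, Red-backed Vole, Snowshoe Hare, Deer Mouse, Mink, Goshawk, Pine Marten.
Count: 7.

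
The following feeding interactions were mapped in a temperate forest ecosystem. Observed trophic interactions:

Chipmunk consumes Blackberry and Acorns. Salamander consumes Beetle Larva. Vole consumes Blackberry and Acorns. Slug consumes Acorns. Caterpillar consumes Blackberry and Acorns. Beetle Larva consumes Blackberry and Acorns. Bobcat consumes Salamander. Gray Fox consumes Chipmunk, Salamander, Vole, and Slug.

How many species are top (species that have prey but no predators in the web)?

Top species (has prey, but nothing eats it): Caterpillar, Gray Fox, Bobcat.
Count: 3.

3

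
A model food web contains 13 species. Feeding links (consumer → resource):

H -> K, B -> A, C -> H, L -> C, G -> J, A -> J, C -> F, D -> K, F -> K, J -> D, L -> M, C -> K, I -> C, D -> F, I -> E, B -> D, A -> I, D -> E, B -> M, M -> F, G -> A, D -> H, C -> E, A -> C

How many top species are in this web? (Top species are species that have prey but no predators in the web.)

Top species (has prey, but nothing eats it): L, B, G.
Count: 3.

3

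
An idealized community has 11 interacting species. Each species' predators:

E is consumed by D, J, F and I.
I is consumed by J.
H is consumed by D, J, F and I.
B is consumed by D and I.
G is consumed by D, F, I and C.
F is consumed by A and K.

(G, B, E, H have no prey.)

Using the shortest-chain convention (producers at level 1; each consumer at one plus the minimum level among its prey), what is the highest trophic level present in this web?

3

Producers (level 1): G, B, E, H.
Following each consumer down to its lowest-level prey: G → F → A (levels 1 through 3).
All prey of A (F 2) are at level 2 or above, so A is at level 1 + 2 = 3.
Every consumer has at least one prey at level 2 or below, so none exceeds level 3.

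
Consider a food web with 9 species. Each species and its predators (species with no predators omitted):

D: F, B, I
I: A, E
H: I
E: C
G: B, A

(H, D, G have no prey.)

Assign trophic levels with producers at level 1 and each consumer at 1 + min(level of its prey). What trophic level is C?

H is a producer → level 1.
I eats H → level 2.
E eats I → level 3.
C eats E → level 4.
No prey of C is below level 3, so 4 is the minimum.

Trophic level 4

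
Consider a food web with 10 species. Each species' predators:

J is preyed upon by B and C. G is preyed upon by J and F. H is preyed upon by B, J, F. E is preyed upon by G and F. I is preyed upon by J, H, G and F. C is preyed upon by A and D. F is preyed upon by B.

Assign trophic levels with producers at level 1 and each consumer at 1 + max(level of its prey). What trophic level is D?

Trophic level 5

E is a producer → level 1.
G eats E (level 1); other prey at levels: I 1 → level 2.
J eats G (level 2); other prey at levels: I 1, H 2 → level 3.
C eats J → level 4.
D eats C → level 5.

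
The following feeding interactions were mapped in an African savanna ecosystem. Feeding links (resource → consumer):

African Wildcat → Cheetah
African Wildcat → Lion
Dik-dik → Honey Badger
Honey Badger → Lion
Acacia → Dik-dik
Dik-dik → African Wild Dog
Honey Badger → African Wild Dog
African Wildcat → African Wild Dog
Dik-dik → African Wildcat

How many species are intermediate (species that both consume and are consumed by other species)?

Intermediate species (has both prey and predators): Dik-dik, African Wildcat, Honey Badger.
Count: 3.

3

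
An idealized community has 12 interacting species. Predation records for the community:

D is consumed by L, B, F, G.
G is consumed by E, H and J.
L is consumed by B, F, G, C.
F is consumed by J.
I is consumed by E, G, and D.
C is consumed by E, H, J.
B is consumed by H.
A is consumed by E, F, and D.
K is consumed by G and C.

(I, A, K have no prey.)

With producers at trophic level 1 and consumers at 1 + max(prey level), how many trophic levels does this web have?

Producers (level 1): I, A, K.
I → D → L → G → J gives J level 5.
No species has a prey at level 5, so no species reaches level 6.

5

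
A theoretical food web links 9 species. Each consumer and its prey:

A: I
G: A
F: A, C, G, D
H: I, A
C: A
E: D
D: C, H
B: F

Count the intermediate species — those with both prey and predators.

Intermediate species (has both prey and predators): A, C, H, G, D, F.
Count: 6.

6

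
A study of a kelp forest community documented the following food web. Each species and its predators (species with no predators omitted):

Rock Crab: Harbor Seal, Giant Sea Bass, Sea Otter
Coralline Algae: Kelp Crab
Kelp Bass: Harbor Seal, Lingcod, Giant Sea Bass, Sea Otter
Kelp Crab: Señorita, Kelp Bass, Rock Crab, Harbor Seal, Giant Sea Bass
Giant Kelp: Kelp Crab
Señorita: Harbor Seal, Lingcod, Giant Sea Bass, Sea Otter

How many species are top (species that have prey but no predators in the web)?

Top species (has prey, but nothing eats it): Harbor Seal, Lingcod, Giant Sea Bass, Sea Otter.
Count: 4.

4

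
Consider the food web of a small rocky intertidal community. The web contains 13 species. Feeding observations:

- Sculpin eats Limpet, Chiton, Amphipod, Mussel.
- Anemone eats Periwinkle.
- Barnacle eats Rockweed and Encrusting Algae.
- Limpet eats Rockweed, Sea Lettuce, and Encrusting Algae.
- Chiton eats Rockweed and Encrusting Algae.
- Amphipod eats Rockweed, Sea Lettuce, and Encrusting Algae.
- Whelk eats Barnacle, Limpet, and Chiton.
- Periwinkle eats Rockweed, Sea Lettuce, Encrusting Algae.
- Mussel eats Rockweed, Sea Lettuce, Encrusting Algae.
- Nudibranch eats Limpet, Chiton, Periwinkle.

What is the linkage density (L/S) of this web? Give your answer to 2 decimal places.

L/S = 2.08

There are L = 27 links among S = 13 species.
L/S = 27/13 = 2.0769 ≈ 2.08.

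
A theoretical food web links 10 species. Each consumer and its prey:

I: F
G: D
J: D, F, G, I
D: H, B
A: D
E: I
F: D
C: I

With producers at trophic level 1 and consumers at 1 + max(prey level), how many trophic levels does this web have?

Producers (level 1): H, B.
H → D → F → I → J gives J level 5.
No species has a prey at level 5, so no species reaches level 6.

5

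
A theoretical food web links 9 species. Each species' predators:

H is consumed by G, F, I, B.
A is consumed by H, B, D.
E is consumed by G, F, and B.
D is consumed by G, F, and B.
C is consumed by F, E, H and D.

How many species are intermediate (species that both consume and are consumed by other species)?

3

Intermediate species (has both prey and predators): H, E, D.
Count: 3.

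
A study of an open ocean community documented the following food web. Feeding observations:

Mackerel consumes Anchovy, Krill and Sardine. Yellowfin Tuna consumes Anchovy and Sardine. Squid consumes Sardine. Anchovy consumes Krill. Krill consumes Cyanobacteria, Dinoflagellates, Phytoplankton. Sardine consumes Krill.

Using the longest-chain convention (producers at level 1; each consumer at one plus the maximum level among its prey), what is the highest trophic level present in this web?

4

Producers (level 1): Dinoflagellates, Cyanobacteria, Phytoplankton.
Dinoflagellates → Krill → Anchovy → Mackerel gives Mackerel level 4.
No species has a prey at level 4, so no species reaches level 5.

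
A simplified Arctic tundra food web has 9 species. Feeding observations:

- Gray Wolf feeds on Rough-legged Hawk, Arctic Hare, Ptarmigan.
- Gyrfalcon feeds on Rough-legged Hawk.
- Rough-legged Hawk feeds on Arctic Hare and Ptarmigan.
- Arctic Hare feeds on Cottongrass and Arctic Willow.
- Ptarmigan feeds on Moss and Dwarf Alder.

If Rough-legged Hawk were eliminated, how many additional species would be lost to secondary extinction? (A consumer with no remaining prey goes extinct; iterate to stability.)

1

Remove Rough-legged Hawk.
Round 1: Gyrfalcon (all prey gone) → extinct.
No further losses. Total secondary extinctions: 1.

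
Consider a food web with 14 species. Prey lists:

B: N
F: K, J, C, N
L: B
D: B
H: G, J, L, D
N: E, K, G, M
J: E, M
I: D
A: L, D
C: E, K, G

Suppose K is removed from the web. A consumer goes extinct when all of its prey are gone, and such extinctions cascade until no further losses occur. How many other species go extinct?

0

Remove K.
Every predator of it retains at least one other prey: C still has E, G; N still has E, G, M; F still has J, C, N.
No consumer loses all prey, so no secondary extinctions occur.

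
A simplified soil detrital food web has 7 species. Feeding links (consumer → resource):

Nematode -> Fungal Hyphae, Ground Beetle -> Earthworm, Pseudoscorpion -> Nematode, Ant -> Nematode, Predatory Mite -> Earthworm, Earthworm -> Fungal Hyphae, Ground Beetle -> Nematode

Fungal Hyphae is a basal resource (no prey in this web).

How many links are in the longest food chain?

One longest chain: Fungal Hyphae → Earthworm → Predatory Mite.
It has 3 species and 2 links.

2 links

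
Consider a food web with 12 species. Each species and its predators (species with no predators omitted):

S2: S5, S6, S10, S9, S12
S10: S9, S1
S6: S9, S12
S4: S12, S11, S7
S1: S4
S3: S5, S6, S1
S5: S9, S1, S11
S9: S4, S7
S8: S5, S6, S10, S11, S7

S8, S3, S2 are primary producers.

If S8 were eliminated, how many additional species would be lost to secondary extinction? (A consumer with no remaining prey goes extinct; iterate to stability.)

Remove S8.
Every predator of it retains at least one other prey: S5 still has S3, S2; S6 still has S3, S2; S10 still has S2; S11 still has S5, S4; S7 still has S9, S4.
No consumer loses all prey, so no secondary extinctions occur.

0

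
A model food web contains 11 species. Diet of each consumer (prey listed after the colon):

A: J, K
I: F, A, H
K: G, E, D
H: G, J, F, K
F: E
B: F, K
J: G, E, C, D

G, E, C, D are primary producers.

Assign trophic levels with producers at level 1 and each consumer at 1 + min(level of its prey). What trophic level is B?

Trophic level 3

E is a producer → level 1.
F eats E → level 2.
B eats F → level 3.
No prey of B is below level 2, so 3 is the minimum.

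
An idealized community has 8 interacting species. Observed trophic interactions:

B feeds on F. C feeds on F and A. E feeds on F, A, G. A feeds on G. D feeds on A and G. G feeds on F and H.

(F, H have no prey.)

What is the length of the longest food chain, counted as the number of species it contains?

One longest chain: F → G → A → D.
It has 4 species and 3 links.

4 species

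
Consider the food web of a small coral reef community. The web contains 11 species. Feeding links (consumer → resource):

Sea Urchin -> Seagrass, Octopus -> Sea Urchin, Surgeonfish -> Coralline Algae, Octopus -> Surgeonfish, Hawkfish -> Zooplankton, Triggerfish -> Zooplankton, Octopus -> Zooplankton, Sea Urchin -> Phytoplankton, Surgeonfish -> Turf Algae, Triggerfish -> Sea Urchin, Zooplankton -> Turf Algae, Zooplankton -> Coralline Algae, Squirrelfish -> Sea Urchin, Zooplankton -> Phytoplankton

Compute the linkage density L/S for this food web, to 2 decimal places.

There are L = 14 links among S = 11 species.
L/S = 14/11 = 1.2727 ≈ 1.27.

L/S = 1.27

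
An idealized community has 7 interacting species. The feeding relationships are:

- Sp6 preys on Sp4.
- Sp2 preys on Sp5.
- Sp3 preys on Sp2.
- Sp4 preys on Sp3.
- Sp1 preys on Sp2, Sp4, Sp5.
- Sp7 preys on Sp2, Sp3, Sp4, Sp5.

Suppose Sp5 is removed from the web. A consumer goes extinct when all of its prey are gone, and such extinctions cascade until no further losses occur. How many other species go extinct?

6

Remove Sp5.
Round 1: Sp2 (all prey gone) → extinct.
Round 2: Sp3 (all prey gone) → extinct.
Round 3: Sp4 (all prey gone) → extinct.
Round 4: Sp6 (all prey gone), Sp7 (all prey gone), Sp1 (all prey gone) → extinct.
No further losses. Total secondary extinctions: 6.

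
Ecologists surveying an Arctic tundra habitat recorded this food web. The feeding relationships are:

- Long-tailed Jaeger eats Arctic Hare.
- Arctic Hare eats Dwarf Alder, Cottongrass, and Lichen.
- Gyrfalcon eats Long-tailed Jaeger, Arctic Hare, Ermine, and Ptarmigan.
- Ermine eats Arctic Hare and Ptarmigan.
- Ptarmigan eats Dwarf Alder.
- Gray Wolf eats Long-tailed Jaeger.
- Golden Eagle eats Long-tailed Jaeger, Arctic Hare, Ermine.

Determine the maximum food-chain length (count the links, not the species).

One longest chain: Dwarf Alder → Arctic Hare → Ermine → Gyrfalcon.
It has 4 species and 3 links.

3 links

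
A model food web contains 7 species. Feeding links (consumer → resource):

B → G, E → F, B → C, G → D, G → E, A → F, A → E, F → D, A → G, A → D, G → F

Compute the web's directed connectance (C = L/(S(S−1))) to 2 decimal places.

The web has S = 7 species and L = 11 feeding links.
C = L / (S(S−1)) = 11 / 42 = 0.2619 ≈ 0.26.

C = 0.26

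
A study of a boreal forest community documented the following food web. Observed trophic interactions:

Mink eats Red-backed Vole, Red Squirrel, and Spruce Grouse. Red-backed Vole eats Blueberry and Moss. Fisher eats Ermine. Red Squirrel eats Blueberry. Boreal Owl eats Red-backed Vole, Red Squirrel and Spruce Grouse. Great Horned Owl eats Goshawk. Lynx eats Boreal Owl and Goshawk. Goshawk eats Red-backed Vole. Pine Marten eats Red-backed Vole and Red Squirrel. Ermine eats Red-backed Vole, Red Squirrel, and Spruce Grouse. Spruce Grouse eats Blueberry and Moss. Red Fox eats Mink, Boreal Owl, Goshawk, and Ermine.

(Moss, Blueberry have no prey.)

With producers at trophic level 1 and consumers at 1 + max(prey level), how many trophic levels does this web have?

4

Producers (level 1): Moss, Blueberry.
Moss → Red-backed Vole → Goshawk → Lynx gives Lynx level 4.
No species has a prey at level 4, so no species reaches level 5.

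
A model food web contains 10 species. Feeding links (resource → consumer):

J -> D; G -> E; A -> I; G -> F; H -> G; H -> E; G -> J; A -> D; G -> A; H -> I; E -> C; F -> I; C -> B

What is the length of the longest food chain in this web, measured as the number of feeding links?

4 links

One longest chain: H → G → E → C → B.
It has 5 species and 4 links.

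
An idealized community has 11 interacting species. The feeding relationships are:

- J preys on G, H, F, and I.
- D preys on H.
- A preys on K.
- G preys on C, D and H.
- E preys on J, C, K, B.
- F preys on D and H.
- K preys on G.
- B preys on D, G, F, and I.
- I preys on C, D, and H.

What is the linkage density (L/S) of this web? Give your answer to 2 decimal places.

L/S = 2.09

There are L = 23 links among S = 11 species.
L/S = 23/11 = 2.0909 ≈ 2.09.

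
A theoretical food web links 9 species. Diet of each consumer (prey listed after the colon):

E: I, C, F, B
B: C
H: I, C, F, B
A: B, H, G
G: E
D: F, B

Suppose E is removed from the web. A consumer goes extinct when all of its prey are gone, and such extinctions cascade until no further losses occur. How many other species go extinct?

Remove E.
Round 1: G (all prey gone) → extinct.
No further losses. Total secondary extinctions: 1.

1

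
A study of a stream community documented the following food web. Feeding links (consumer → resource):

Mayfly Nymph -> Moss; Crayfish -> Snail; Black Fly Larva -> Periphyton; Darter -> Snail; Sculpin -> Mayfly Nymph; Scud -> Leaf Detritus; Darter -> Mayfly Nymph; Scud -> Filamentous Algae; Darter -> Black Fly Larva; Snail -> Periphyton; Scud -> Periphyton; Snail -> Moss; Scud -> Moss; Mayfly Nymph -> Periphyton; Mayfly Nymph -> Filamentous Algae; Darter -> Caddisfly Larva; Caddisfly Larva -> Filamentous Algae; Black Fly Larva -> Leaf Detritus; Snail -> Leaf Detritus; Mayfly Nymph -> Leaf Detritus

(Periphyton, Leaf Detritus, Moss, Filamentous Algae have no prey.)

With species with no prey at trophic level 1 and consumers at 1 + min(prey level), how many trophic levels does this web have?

Basal resources (level 1): Periphyton, Leaf Detritus, Moss, Filamentous Algae.
Following each consumer down to its lowest-level prey: Periphyton → Mayfly Nymph → Sculpin (levels 1 through 3).
All prey of Sculpin (Mayfly Nymph 2) are at level 2 or above, so Sculpin is at level 1 + 2 = 3.
Every consumer has at least one prey at level 2 or below, so none exceeds level 3.

3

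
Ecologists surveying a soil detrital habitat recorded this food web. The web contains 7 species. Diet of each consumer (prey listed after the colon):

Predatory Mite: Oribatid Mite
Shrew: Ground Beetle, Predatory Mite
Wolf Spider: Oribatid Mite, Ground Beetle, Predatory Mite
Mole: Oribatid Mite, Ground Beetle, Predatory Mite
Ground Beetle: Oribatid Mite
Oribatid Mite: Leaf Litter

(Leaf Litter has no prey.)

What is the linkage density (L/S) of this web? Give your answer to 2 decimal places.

There are L = 11 links among S = 7 species.
L/S = 11/7 = 1.5714 ≈ 1.57.

L/S = 1.57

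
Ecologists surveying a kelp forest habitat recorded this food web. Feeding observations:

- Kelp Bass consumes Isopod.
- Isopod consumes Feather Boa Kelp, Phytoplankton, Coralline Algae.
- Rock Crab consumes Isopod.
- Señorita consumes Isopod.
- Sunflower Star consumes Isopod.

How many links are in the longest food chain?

One longest chain: Phytoplankton → Isopod → Señorita.
It has 3 species and 2 links.

2 links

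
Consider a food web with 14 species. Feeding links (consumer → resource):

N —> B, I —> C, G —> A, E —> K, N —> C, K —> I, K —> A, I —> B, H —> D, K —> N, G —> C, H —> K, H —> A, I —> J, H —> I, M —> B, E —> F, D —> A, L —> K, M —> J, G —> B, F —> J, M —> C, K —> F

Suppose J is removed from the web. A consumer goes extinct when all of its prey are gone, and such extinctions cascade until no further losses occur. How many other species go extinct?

Remove J.
Round 1: F (all prey gone) → extinct.
No further losses. Total secondary extinctions: 1.

1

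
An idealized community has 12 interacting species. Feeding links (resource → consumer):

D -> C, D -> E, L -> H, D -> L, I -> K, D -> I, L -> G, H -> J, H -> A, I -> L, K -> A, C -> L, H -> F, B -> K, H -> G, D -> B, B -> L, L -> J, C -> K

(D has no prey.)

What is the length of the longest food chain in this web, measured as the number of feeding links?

4 links

One longest chain: D → C → L → H → G.
It has 5 species and 4 links.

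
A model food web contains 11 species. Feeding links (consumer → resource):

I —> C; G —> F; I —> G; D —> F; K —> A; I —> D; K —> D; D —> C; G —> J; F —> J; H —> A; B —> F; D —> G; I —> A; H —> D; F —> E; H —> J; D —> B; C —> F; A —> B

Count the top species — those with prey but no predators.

Top species (has prey, but nothing eats it): H, K, I.
Count: 3.

3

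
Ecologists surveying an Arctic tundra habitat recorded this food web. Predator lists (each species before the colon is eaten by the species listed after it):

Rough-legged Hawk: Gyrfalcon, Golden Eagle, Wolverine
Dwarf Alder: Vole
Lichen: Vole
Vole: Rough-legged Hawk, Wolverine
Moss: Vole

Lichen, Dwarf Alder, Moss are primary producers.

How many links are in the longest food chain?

One longest chain: Lichen → Vole → Rough-legged Hawk → Gyrfalcon.
It has 4 species and 3 links.

3 links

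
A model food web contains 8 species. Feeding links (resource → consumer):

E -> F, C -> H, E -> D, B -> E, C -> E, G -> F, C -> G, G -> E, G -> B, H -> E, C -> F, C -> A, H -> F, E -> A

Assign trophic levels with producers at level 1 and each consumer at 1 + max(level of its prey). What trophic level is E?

Trophic level 4

C is a producer → level 1.
G eats C → level 2.
B eats G → level 3.
E eats B (level 3); other prey at levels: C 1, H 2, G 2 → level 4.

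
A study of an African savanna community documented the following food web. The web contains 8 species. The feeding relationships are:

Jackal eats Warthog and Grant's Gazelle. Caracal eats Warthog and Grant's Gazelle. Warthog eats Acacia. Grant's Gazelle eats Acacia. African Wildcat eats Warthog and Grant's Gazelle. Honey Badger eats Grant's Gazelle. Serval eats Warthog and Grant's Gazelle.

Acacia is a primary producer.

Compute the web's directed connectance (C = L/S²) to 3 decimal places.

C = 0.172

The web has S = 8 species and L = 11 feeding links.
C = L / S² = 11 / 64 = 0.1719 ≈ 0.172.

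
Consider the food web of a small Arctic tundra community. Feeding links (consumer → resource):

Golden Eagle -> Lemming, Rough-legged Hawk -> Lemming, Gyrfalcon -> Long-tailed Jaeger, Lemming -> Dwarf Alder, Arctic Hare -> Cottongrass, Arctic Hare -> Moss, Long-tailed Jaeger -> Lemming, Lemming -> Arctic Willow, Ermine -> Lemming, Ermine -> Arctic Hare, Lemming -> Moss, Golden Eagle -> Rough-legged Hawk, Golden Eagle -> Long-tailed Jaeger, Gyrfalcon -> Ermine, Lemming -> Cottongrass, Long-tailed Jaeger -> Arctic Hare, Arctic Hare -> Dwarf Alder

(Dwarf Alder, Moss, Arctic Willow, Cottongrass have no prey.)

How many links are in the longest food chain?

3 links

One longest chain: Dwarf Alder → Arctic Hare → Ermine → Gyrfalcon.
It has 4 species and 3 links.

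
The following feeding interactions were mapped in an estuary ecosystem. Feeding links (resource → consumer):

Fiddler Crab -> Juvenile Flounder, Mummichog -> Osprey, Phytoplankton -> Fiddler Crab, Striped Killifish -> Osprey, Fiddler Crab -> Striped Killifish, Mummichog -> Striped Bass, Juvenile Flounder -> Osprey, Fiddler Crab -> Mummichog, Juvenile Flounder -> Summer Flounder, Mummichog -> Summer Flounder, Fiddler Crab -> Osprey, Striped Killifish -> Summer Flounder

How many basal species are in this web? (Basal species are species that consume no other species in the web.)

Basal species (no prey listed): Phytoplankton.
Count: 1.

1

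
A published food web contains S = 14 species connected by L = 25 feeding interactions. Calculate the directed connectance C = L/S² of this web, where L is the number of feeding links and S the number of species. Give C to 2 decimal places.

The web has S = 14 species and L = 25 feeding links.
C = L / S² = 25 / 196 = 0.1276 ≈ 0.13.

C = 0.13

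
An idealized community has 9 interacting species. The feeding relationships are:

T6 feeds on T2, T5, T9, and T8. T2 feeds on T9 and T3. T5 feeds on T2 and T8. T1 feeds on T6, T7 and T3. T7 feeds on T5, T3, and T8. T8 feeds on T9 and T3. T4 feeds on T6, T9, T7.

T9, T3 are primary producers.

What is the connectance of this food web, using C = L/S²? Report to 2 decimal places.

C = 0.23

The web has S = 9 species and L = 19 feeding links.
C = L / S² = 19 / 81 = 0.2346 ≈ 0.23.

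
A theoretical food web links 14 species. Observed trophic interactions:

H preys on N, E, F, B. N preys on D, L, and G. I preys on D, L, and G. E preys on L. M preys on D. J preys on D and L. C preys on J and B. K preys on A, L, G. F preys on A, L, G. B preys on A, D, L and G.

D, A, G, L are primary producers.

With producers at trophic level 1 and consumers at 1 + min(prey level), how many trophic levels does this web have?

3

Producers (level 1): D, A, G, L.
Following each consumer down to its lowest-level prey: L → E → H (levels 1 through 3).
All prey of H (E 2, F 2, B 2, N 2) are at level 2 or above, so H is at level 1 + 2 = 3.
Every consumer has at least one prey at level 2 or below, so none exceeds level 3.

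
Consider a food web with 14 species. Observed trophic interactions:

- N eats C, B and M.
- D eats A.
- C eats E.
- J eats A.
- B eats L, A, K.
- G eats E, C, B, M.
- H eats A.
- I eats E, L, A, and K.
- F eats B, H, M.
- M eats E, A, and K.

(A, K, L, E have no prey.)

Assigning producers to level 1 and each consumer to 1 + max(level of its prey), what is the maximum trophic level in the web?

3

Producers (level 1): A, K, L, E.
A → B → F gives F level 3.
No species has a prey at level 3, so no species reaches level 4.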